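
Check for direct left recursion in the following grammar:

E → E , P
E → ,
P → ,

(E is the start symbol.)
E → E , P: LEFT RECURSIVE (starts with E)
E → ,: starts with ','
P → ,: starts with ','

The grammar has direct left recursion on: E.

Answer: Yes, E is left-recursive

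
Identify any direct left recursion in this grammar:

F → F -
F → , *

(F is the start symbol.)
Yes, F is left-recursive

F → F -: LEFT RECURSIVE (starts with F)
F → , *: starts with ','

The grammar has direct left recursion on: F.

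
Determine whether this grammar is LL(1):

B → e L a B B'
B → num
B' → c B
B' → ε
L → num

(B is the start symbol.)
No. Predict set conflict for B': { 'c' }

A grammar is LL(1) if for each non-terminal N with multiple productions, the predict sets of those productions are pairwise disjoint, where PREDICT(N → α) = (FIRST(α) \ {ε}) ∪ (FOLLOW(N) if α ⇒* ε).

Relevant sets:
  FOLLOW(B') = { $, 'c' }

For B:
  PREDICT(B → e L a B B') = { 'e' }
  PREDICT(B → num) = { 'num' }
For B':
  PREDICT(B' → c B) = { 'c' }
  PREDICT(B' → ε) = { $, 'c' }
L has a single production, so nothing to check there.

Conflict found: Predict set conflict for B': { 'c' }
The grammar is NOT LL(1).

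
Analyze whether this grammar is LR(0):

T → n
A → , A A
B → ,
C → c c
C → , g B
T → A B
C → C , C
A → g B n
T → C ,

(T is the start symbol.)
Augment with T' → T and build the canonical LR(0) collection (I0 = CLOSURE({[T' → . T]}), then GOTO on every symbol after a dot until no new states appear). It has 24 states:
  I0: { [A → . , A A], [A → . g B n], [C → . , g B], [C → . C , C], [C → . c c], [T → . A B], [T → . C ,], [T → . n], [T' → . T] }  — shift
  I1: { [A → , . A A], [A → . , A A], [A → . g B n], [C → , . g B] }  — shift
  I2: { [B → . ,], [T → A . B] }  — shift
  I3: { [C → C . , C], [T → C . ,] }  — shift
  I4: { [T' → T .] }  — accept
  I5: { [C → c . c] }  — shift
  I6: { [A → g . B n], [B → . ,] }  — shift
  I7: { [T → n .] }  — reduce
  I8: { [B → , .] }  — reduce
  I9: { [A → g B . n] }  — shift
  I10: { [A → g B n .] }  — reduce
  I11: { [C → c c .] }  — reduce
  I12: { [C → . , g B], [C → . C , C], [C → . c c], [C → C , . C], [T → C , .] }  — shift, reduce
  I13: { [C → , . g B] }  — shift
  I14: { [C → C , C .], [C → C . , C] }  — shift, reduce
  I15: { [C → . , g B], [C → . C , C], [C → . c c], [C → C , . C] }  — shift
  I16: { [B → . ,], [C → , g . B] }  — shift
  I17: { [C → , g B .] }  — reduce
  I18: { [T → A B .] }  — reduce
  I19: { [A → , . A A], [A → . , A A], [A → . g B n] }  — shift
  I20: { [A → , A . A], [A → . , A A], [A → . g B n] }  — shift
  I21: { [A → g . B n], [B → . ,], [C → , g . B] }  — shift
  I22: { [A → g B . n], [C → , g B .] }  — shift, reduce
  I23: { [A → , A A .] }  — reduce

Conflict in state I12:
  Shift-reduce conflict between [T → C , .] and [C → . , g B]
So the grammar is NOT LR(0).

Answer: No. Shift-reduce conflict between [T → C , .] and [C → . , g B]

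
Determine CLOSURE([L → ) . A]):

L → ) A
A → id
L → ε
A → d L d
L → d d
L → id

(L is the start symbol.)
{ [A → . d L d], [A → . id], [L → ) . A] }

Start with: [L → ) . A]
  [L → ) . A] has the dot before A: add [A → . id], [A → . d L d]
No further items can be added.

CLOSURE = { [A → . d L d], [A → . id], [L → ) . A] }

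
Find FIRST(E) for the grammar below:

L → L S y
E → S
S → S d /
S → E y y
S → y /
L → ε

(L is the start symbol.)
{ 'y' }

To compute FIRST(E), examine every production with E on the left-hand side, reading each right-hand side left to right until a non-nullable symbol is reached.

FIRST sets of the other non-terminals involved (by the same procedure, iterated to a fixed point):
  FIRST(S) = { 'y' }

From E → S:
  - S is a non-terminal: add FIRST(S) \ {ε} = { 'y' }
    S is not nullable, so stop

Collecting: FIRST(E) = { 'y' }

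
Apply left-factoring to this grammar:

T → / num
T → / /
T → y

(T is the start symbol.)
T → / T'
T' → num
T' → /
T → y

Left-factoring transforms A → αβ₁ | αβ₂ into A → αA' and A' → β₁ | β₂
(α is the longest common prefix among the alternatives). Repeat until
no nonterminal has two alternatives with a common prefix.

Round 1: T has alternatives sharing prefix '/'. Introduce T': T → / T'
  Add: T' → num
  Add: T' → /

No remaining common prefixes — done.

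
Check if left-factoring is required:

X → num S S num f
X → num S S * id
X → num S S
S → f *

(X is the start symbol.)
Left-factoring is needed when two productions for the same non-terminal
share a common prefix on the right-hand side.

Productions for X:
  X → num S S num f
  X → num S S * id
  X → num S S

Found common prefix 'num S S' in productions for X

Answer: Yes, X has productions with common prefix 'num S S'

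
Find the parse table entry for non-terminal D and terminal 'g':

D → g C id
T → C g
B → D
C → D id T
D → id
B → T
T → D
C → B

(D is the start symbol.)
To find M[D, 'g'], we find productions for D where 'g' is in the predict set (PREDICT(N → α) = (FIRST(α) \ {ε}) ∪ (FOLLOW(N) if α ⇒* ε)).

D → g C id: PREDICT = { 'g' }
  'g' is in predict set, so this production goes in M[D, 'g']
D → id: PREDICT = { 'id' }

M[D, 'g'] = D → g C id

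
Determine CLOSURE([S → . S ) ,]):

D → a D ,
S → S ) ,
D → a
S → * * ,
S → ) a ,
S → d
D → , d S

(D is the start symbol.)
{ [S → . ) a ,], [S → . * * ,], [S → . S ) ,], [S → . d] }

To compute CLOSURE, for each item [A → α.Bβ] where B is a non-terminal, add [B → .γ] for all productions B → γ; repeat for the newly added items until nothing changes.

Start with: [S → . S ) ,]
  [S → . S ) ,] has the dot before S: add [S → . * * ,], [S → . ) a ,], [S → . d]
No further items can be added.

CLOSURE = { [S → . ) a ,], [S → . * * ,], [S → . S ) ,], [S → . d] }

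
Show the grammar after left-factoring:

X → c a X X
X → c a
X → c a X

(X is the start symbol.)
X → c a X'
X' → X X''
X'' → X
X'' → ε
X' → ε

Left-factoring transforms A → αβ₁ | αβ₂ into A → αA' and A' → β₁ | β₂
(α is the longest common prefix among the alternatives). Repeat until
no nonterminal has two alternatives with a common prefix.

Round 1: X has alternatives sharing prefix 'c a'. Introduce X': X → c a X'
  Add: X' → X X
  Add: X' → ε
  Add: X' → X

Round 2: X' has alternatives sharing prefix 'X'. Introduce X'': X' → X X''
  Add: X'' → X
  Add: X'' → ε

No remaining common prefixes — done.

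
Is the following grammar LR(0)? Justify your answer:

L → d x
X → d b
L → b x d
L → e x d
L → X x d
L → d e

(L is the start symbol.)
A grammar is LR(0) if no state in the canonical LR(0) collection has:
  - both a shift item (dot before a terminal) and a complete item (shift-reduce conflict), or
  - two or more complete items (reduce-reduce conflict; the accept item [L' → L .] counts as a complete item here).

Augment with L' → L and build the canonical LR(0) collection (I0 = CLOSURE({[L' → . L]}), then GOTO on every symbol after a dot until no new states appear). It has 15 states:
  I0: { [L → . X x d], [L → . b x d], [L → . d e], [L → . d x], [L → . e x d], [L' → . L], [X → . d b] }  — shift
  I1: { [L' → L .] }  — accept
  I2: { [L → X . x d] }  — shift
  I3: { [L → b . x d] }  — shift
  I4: { [L → d . e], [L → d . x], [X → d . b] }  — shift
  I5: { [L → e . x d] }  — shift
  I6: { [L → e x . d] }  — shift
  I7: { [L → e x d .] }  — reduce
  I8: { [X → d b .] }  — reduce
  I9: { [L → d e .] }  — reduce
  I10: { [L → d x .] }  — reduce
  I11: { [L → b x . d] }  — shift
  I12: { [L → b x d .] }  — reduce
  I13: { [L → X x . d] }  — shift
  I14: { [L → X x d .] }  — reduce

Every state is either a pure shift/goto state or contains exactly one complete item and nothing to shift — no conflicts. The grammar is LR(0).

Answer: Yes, the grammar is LR(0)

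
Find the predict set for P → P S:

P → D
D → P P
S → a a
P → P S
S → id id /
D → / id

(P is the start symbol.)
{ '/' }

PREDICT(P → P S) = (FIRST(RHS) \ {ε}) ∪ (FOLLOW(P) if ε ∈ FIRST(RHS), i.e. RHS ⇒* ε)
FIRST(P) = { '/' }
FIRST(P S) = { '/' }
ε ∉ FIRST(P S), so FOLLOW(P) is not added.
PREDICT(P → P S) = { '/' }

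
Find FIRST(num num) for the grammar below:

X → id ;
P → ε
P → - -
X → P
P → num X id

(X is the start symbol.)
To compute FIRST(num num), process the symbols left to right:
Symbol num is a terminal. Add 'num' and stop.
FIRST(num num) = { 'num' }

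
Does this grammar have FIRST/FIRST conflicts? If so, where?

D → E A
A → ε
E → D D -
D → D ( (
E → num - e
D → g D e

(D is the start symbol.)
Yes. D → E A / D → D '(' '(' on { 'g', 'num' }; D → E A / D → g D e on { 'g' }; D → D '(' '(' / D → g D e on { 'g' }; E → D D '-' / E → num '-' e on { 'num' }

A FIRST/FIRST conflict occurs when two productions N → α and N → β for the same non-terminal have FIRST(α) ∩ FIRST(β) ≠ ∅ (with ε ∈ FIRST of a nullable right-hand side, so two nullable alternatives also conflict).

FIRST sets of the non-terminals at (or reachable through a nullable prefix from) the front of some alternative:
  FIRST(E) = { 'g', 'num' }
  FIRST(D) = { 'g', 'num' }

Productions for D:
  D → E A: FIRST = { 'g', 'num' }
  D → D ( (: FIRST = { 'g', 'num' }
  D → g D e: FIRST = { 'g' }
Productions for E:
  E → D D -: FIRST = { 'g', 'num' }
  E → num - e: FIRST = { 'num' }
A has only one production, so no FIRST/FIRST conflict is possible there.

Conflict for D: D → E A and D → D ( (
  Overlap: { 'g', 'num' }
Conflict for D: D → E A and D → g D e
  Overlap: { 'g' }
Conflict for D: D → D ( ( and D → g D e
  Overlap: { 'g' }
Conflict for E: E → D D - and E → num - e
  Overlap: { 'num' }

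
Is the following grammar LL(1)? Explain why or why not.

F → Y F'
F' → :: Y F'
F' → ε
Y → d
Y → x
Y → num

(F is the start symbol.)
Relevant sets:
  FOLLOW(F') = { $ }

For F':
  PREDICT(F' → :: Y F') = { '::' }
  PREDICT(F' → ε) = { $ }
For Y:
  PREDICT(Y → d) = { 'd' }
  PREDICT(Y → x) = { 'x' }
  PREDICT(Y → num) = { 'num' }
F has a single production, so nothing to check there.

All predict sets are disjoint. The grammar IS LL(1).

Answer: Yes, the grammar is LL(1).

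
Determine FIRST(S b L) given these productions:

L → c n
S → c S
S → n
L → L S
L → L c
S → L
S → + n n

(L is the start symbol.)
{ '+', 'c', 'n' }

FIRST sets of the non-terminals involved (from the grammar, by fixed-point iteration):
  FIRST(S) = { '+', 'c', 'n' }

To compute FIRST(S b L), process the symbols left to right:
Symbol S is a non-terminal. Add FIRST(S) \ {ε} = { '+', 'c', 'n' }
S is not nullable (ε ∉ FIRST(S)), so stop here.
FIRST(S b L) = { '+', 'c', 'n' }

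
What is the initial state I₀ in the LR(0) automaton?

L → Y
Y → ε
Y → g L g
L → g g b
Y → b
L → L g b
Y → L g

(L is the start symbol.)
First, augment the grammar with L' → L
I₀ = CLOSURE({ [L' → . L] }):
  [L' → . L] has the dot before L: add [L → . Y], [L → . g g b], [L → . L g b]
  [L → . Y] has the dot before Y: add [Y → .], [Y → . g L g], [Y → . b], [Y → . L g]
No further items can be added.

I₀ = { [L → . L g b], [L → . Y], [L → . g g b], [L' → . L], [Y → . L g], [Y → . b], [Y → . g L g], [Y → .] }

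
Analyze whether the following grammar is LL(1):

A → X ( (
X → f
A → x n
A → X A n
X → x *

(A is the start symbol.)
A grammar is LL(1) if for each non-terminal N with multiple productions, the predict sets of those productions are pairwise disjoint, where PREDICT(N → α) = (FIRST(α) \ {ε}) ∪ (FOLLOW(N) if α ⇒* ε).

Relevant sets:
  FIRST(X) = { 'f', 'x' }

For A:
  PREDICT(A → X '(' '(') = { 'f', 'x' }
  PREDICT(A → x n) = { 'x' }
  PREDICT(A → X A n) = { 'f', 'x' }
For X:
  PREDICT(X → f) = { 'f' }
  PREDICT(X → x '*') = { 'x' }

Conflict found: Predict set conflict for A: { 'x' }
The grammar is NOT LL(1).

Answer: No. Predict set conflict for A: { 'x' }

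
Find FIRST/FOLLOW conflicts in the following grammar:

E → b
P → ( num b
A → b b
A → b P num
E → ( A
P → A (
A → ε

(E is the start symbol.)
A FIRST/FOLLOW conflict occurs when a non-terminal N has a nullable alternative N → β (β ⇒* ε) and another alternative N → α with FIRST(α) ∩ FOLLOW(N) ≠ ∅: on such a lookahead the parser cannot decide between expanding α and letting N vanish via β.

Nullable non-terminals: A.

A: nullable alternative(s) A → ε; FOLLOW(A) = { $, '(' }
  A → b b: FIRST \ {ε} = { 'b' } — disjoint from FOLLOW(A)
  A → b P num: FIRST \ {ε} = { 'b' } — disjoint from FOLLOW(A)
  A → ε: FIRST \ {ε} = { } — this is the only nullable alternative, skip

E, P have no nullable alternative, so no FIRST/FOLLOW check is needed there.

No FIRST/FOLLOW conflicts found.

Answer: No FIRST/FOLLOW conflicts.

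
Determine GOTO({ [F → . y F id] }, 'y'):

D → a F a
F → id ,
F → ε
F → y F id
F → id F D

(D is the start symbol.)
GOTO(I, 'y') = CLOSURE({ [A → αX.β] : [A → α.Xβ] ∈ I, X = 'y' })

Items with dot before 'y', with the dot advanced:
  [F → . y F id] → [F → y . F id]
Closure of the advanced items:
  [F → y . F id] has the dot before F: add [F → . id ,], [F → .], [F → . y F id], [F → . id F D]

GOTO = { [F → . id ,], [F → . id F D], [F → . y F id], [F → .], [F → y . F id] }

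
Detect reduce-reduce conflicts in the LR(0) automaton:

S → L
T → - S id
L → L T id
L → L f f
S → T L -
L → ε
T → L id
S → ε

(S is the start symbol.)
Yes — I0: [L → .] vs [S → .]; I1: [L → .] vs [S → .]; I2: [L → .] vs [S → L .]; I6: [L → .] vs [S → .]

A reduce-reduce conflict occurs when an LR(0) state has two complete items [A → α .] and [B → β .] — both call for a reduction, and with no lookahead the parser cannot choose between them.

Augment with S' → S and build the canonical LR(0) collection (I0 = CLOSURE({[S' → . S]}), then GOTO on every symbol after a dot until no new states appear). It has 15 states:
  I0: { [L → . L T id], [L → . L f f], [L → .], [S → . L], [S → . T L -], [S → .], [S' → . S], [T → . - S id], [T → . L id] }  — shift, 2 reduces
  I1: { [L → . L T id], [L → . L f f], [L → .], [S → . L], [S → . T L -], [S → .], [T → - . S id], [T → . - S id], [T → . L id] }  — shift, 2 reduces
  I2: { [L → . L T id], [L → . L f f], [L → .], [L → L . T id], [L → L . f f], [S → L .], [T → . - S id], [T → . L id], [T → L . id] }  — shift, 2 reduces
  I3: { [S' → S .] }  — accept
  I4: { [L → . L T id], [L → . L f f], [L → .], [S → T . L -] }  — reduce
  I5: { [L → . L T id], [L → . L f f], [L → .], [L → L . T id], [L → L . f f], [S → T L . -], [T → . - S id], [T → . L id] }  — shift, reduce
  I6: { [L → . L T id], [L → . L f f], [L → .], [S → . L], [S → . T L -], [S → .], [S → T L - .], [T → - . S id], [T → . - S id], [T → . L id] }  — shift, 3 reduces
  I7: { [L → . L T id], [L → . L f f], [L → .], [L → L . T id], [L → L . f f], [T → . - S id], [T → . L id], [T → L . id] }  — shift, reduce
  I8: { [L → L T . id] }  — shift
  I9: { [L → L f . f] }  — shift
  I10: { [L → L f f .] }  — reduce
  I11: { [L → L T id .] }  — reduce
  I12: { [T → L id .] }  — reduce
  I13: { [T → - S . id] }  — shift
  I14: { [T → - S id .] }  — reduce

I0 contains complete items [L → .], [S → .] — reduce-reduce conflict.
I1 contains complete items [L → .], [S → .] — reduce-reduce conflict.
I2 contains complete items [L → .], [S → L .] — reduce-reduce conflict.
I6 contains complete items [L → .], [S → .], [S → T L - .] — reduce-reduce conflict.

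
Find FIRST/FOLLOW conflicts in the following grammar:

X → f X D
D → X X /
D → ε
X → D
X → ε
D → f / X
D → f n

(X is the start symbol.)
Yes. X → f X D with FOLLOW(X) on { 'f' }; X → D with FOLLOW(X) on { '/', 'f' }; D → X X '/' with FOLLOW(D) on { '/', 'f' }; D → f '/' X with FOLLOW(D) on { 'f' }; D → f n with FOLLOW(D) on { 'f' }

Nullable non-terminals: D, X.
FIRST sets used below: FIRST(X) = { '/', 'f', ε }, FIRST(D) = { '/', 'f', ε }

D: nullable alternative(s) D → ε; FOLLOW(D) = { $, '/', 'f' }
  D → X X /: FIRST \ {ε} = { '/', 'f' } — overlaps FOLLOW(D) on { '/', 'f' }: CONFLICT
  D → ε: FIRST \ {ε} = { } — this is the only nullable alternative, skip
  D → f / X: FIRST \ {ε} = { 'f' } — overlaps FOLLOW(D) on { 'f' }: CONFLICT
  D → f n: FIRST \ {ε} = { 'f' } — overlaps FOLLOW(D) on { 'f' }: CONFLICT

X: nullable alternative(s) X → D, X → ε; FOLLOW(X) = { $, '/', 'f' }
  X → f X D: FIRST \ {ε} = { 'f' } — overlaps FOLLOW(X) on { 'f' }: CONFLICT
  X → D: FIRST \ {ε} = { '/', 'f' } — overlaps FOLLOW(X) on { '/', 'f' }: CONFLICT
  X → ε: FIRST \ {ε} = { } — disjoint from FOLLOW(X)

So the grammar has 5 FIRST/FOLLOW conflicts (marked CONFLICT above).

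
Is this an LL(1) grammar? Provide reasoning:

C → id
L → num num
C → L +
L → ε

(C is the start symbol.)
Yes, the grammar is LL(1).

A grammar is LL(1) if for each non-terminal N with multiple productions, the predict sets of those productions are pairwise disjoint, where PREDICT(N → α) = (FIRST(α) \ {ε}) ∪ (FOLLOW(N) if α ⇒* ε).

Relevant sets:
  FIRST(L) = { 'num', ε }
  FOLLOW(L) = { '+' }

For C:
  PREDICT(C → id) = { 'id' }
  PREDICT(C → L '+') = { '+', 'num' }
For L:
  PREDICT(L → num num) = { 'num' }
  PREDICT(L → ε) = { '+' }

All predict sets are disjoint. The grammar IS LL(1).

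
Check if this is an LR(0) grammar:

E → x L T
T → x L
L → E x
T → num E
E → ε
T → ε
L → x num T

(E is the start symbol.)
A grammar is LR(0) if no state in the canonical LR(0) collection has:
  - both a shift item (dot before a terminal) and a complete item (shift-reduce conflict), or
  - two or more complete items (reduce-reduce conflict; the accept item [E' → E .] counts as a complete item here).

Augment with E' → E and build the canonical LR(0) collection (I0 = CLOSURE({[E' → . E]}), then GOTO on every symbol after a dot until no new states appear). It has 14 states:
  I0: { [E → . x L T], [E → .], [E' → . E] }  — shift, reduce
  I1: { [E' → E .] }  — accept
  I2: { [E → . x L T], [E → .], [E → x . L T], [L → . E x], [L → . x num T] }  — shift, reduce
  I3: { [L → E . x] }  — shift
  I4: { [E → x L . T], [T → . num E], [T → . x L], [T → .] }  — shift, reduce
  I5: { [E → . x L T], [E → .], [E → x . L T], [L → . E x], [L → . x num T], [L → x . num T] }  — shift, reduce
  I6: { [L → x num . T], [T → . num E], [T → . x L], [T → .] }  — shift, reduce
  I7: { [L → x num T .] }  — reduce
  I8: { [E → . x L T], [E → .], [T → num . E] }  — shift, reduce
  I9: { [E → . x L T], [E → .], [L → . E x], [L → . x num T], [T → x . L] }  — shift, reduce
  I10: { [T → x L .] }  — reduce
  I11: { [T → num E .] }  — reduce
  I12: { [E → x L T .] }  — reduce
  I13: { [L → E x .] }  — reduce

Conflict in state I0:
  Shift-reduce conflict between [E → .] and [E → . x L T]
So the grammar is NOT LR(0).

Answer: No. Shift-reduce conflict between [E → .] and [E → . x L T]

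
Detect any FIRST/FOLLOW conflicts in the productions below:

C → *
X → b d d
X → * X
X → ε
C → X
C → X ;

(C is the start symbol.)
Nullable non-terminals: C, X.
FIRST sets used below: FIRST(X) = { '*', 'b', ε }

C: nullable alternative(s) C → X; FOLLOW(C) = { $ }
  C → *: FIRST \ {ε} = { '*' } — disjoint from FOLLOW(C)
  C → X: FIRST \ {ε} = { '*', 'b' } — this is the only nullable alternative, skip
  C → X ;: FIRST \ {ε} = { '*', ';', 'b' } — disjoint from FOLLOW(C)

X: nullable alternative(s) X → ε; FOLLOW(X) = { $, ';' }
  X → b d d: FIRST \ {ε} = { 'b' } — disjoint from FOLLOW(X)
  X → * X: FIRST \ {ε} = { '*' } — disjoint from FOLLOW(X)
  X → ε: FIRST \ {ε} = { } — this is the only nullable alternative, skip

No FIRST/FOLLOW conflicts found.

Answer: No FIRST/FOLLOW conflicts.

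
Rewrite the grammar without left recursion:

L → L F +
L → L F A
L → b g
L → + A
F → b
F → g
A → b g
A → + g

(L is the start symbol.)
L → b g L'
L → + A L'
L' → F + L'
L' → F A L'
L' → ε
F → b
F → g
A → b g
A → + g

L is directly left-recursive. The standard transformation for
  A → A α₁ | ... | A α_m | β₁ | ... | β_n
is
  A  → β₁ A' | ... | β_n A'
  A' → α₁ A' | ... | α_m A' | ε

L → b g becomes L → b g L'
L → + A becomes L → + A L'
L → L F + becomes L' → F + L'
L → L F A becomes L' → F A L'
Add L' → ε

Productions for other non-terminals are unchanged:
  F → b
  F → g
  A → b g
  A → + g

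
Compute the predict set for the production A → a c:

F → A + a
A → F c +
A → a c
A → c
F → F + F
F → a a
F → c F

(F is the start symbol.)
PREDICT(A → a c) = (FIRST(RHS) \ {ε}) ∪ (FOLLOW(A) if ε ∈ FIRST(RHS), i.e. RHS ⇒* ε)
FIRST(a c) = { 'a' }
ε ∉ FIRST(a c), so FOLLOW(A) is not added.
PREDICT(A → a c) = { 'a' }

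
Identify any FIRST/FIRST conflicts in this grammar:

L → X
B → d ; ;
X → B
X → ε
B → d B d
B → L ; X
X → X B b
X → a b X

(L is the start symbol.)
A FIRST/FIRST conflict occurs when two productions N → α and N → β for the same non-terminal have FIRST(α) ∩ FIRST(β) ≠ ∅ (with ε ∈ FIRST of a nullable right-hand side, so two nullable alternatives also conflict).

FIRST sets of the non-terminals at (or reachable through a nullable prefix from) the front of some alternative:
  FIRST(L) = { ';', 'a', 'd', ε }
  FIRST(B) = { ';', 'a', 'd' }
  FIRST(X) = { ';', 'a', 'd', ε }

Productions for B:
  B → d ; ;: FIRST = { 'd' }
  B → d B d: FIRST = { 'd' }
  B → L ; X: FIRST = { ';', 'a', 'd' }
Productions for X:
  X → B: FIRST = { ';', 'a', 'd' }
  X → ε: FIRST = { ε }
  X → X B b: FIRST = { ';', 'a', 'd' }
  X → a b X: FIRST = { 'a' }
L has only one production, so no FIRST/FIRST conflict is possible there.

Conflict for B: B → d ; ; and B → d B d
  Overlap: { 'd' }
Conflict for B: B → d ; ; and B → L ; X
  Overlap: { 'd' }
Conflict for B: B → d B d and B → L ; X
  Overlap: { 'd' }
Conflict for X: X → B and X → X B b
  Overlap: { ';', 'a', 'd' }
Conflict for X: X → B and X → a b X
  Overlap: { 'a' }
Conflict for X: X → X B b and X → a b X
  Overlap: { 'a' }

Answer: Yes. B → d ';' ';' / B → d B d on { 'd' }; B → d ';' ';' / B → L ';' X on { 'd' }; B → d B d / B → L ';' X on { 'd' }; X → B / X → X B b on { ';', 'a', 'd' }; X → B / X → a b X on { 'a' }; X → X B b / X → a b X on { 'a' }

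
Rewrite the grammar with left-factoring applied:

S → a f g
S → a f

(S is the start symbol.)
S → a f S'
S' → g
S' → ε

Left-factoring transforms A → αβ₁ | αβ₂ into A → αA' and A' → β₁ | β₂
(α is the longest common prefix among the alternatives). Repeat until
no nonterminal has two alternatives with a common prefix.

Round 1: S has alternatives sharing prefix 'a f'. Introduce S': S → a f S'
  Add: S' → g
  Add: S' → ε

No remaining common prefixes — done.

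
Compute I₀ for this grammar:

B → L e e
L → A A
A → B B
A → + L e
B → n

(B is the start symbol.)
{ [A → . + L e], [A → . B B], [B → . L e e], [B → . n], [B' → . B], [L → . A A] }

First, augment the grammar with B' → B
I₀ = CLOSURE({ [B' → . B] }):
  [B' → . B] has the dot before B: add [B → . L e e], [B → . n]
  [B → . L e e] has the dot before L: add [L → . A A]
  [L → . A A] has the dot before A: add [A → . B B], [A → . + L e]
No further items can be added.

I₀ = { [A → . + L e], [A → . B B], [B → . L e e], [B → . n], [B' → . B], [L → . A A] }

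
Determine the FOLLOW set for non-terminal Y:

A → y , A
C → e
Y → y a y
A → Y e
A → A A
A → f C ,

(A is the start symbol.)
To compute FOLLOW(Y), find every occurrence of Y on a right-hand side N → α Y β: add FIRST(β) \ {ε}, and if β is empty or nullable also add FOLLOW(N). Iterate to a fixed point.

In A → Y e: Y is followed by e, add FIRST(e) \ {ε} = { 'e' }

Taking the union: FOLLOW(Y) = { 'e' }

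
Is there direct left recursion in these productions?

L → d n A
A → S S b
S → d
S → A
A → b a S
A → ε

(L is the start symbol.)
No direct left recursion

Direct left recursion occurs when N → N α for some non-terminal N (the right-hand side begins with the left-hand side itself).

L → d n A: starts with d
A → S S b: starts with S
S → d: starts with d
S → A: starts with A
A → b a S: starts with b
A → ε: starts with ε

No direct left recursion found.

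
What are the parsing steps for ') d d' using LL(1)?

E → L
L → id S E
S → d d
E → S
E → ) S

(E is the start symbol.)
LL(1) parsing maintains a stack (initially the start symbol over $) and the input. At each step: if the stack top is a terminal, match it against the current input token; if it is a non-terminal N, replace it with the RHS of M[N, lookahead] (the unique production whose predict set contains the lookahead).

Stack is shown with the top on the left.

Stack  Input    Action
----------------------
E $    ) d d $  output E → ) S
) S $  ) d d $  match ')'
S $    d d $    output S → d d
d d $  d d $    match 'd'
d $    d $      match 'd'
$      $        accept

The string is accepted.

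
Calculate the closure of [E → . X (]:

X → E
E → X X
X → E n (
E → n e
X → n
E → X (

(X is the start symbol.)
To compute CLOSURE, for each item [A → α.Bβ] where B is a non-terminal, add [B → .γ] for all productions B → γ; repeat for the newly added items until nothing changes.

Start with: [E → . X (]
  [E → . X (] has the dot before X: add [X → . E], [X → . E n (], [X → . n]
  [X → . E] has the dot before E: add [E → . X X], [E → . n e]
No further items can be added.

CLOSURE = { [E → . X (], [E → . X X], [E → . n e], [X → . E n (], [X → . E], [X → . n] }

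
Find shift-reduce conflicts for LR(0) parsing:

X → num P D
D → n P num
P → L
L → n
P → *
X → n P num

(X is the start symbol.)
Augment with X' → X and build the canonical LR(0) collection (I0 = CLOSURE({[X' → . X]}), then GOTO on every symbol after a dot until no new states appear). It has 14 states:
  I0: { [X → . n P num], [X → . num P D], [X' → . X] }  — shift
  I1: { [X' → X .] }  — accept
  I2: { [L → . n], [P → . *], [P → . L], [X → n . P num] }  — shift
  I3: { [L → . n], [P → . *], [P → . L], [X → num . P D] }  — shift
  I4: { [P → * .] }  — reduce
  I5: { [P → L .] }  — reduce
  I6: { [D → . n P num], [X → num P . D] }  — shift
  I7: { [L → n .] }  — reduce
  I8: { [X → num P D .] }  — reduce
  I9: { [D → n . P num], [L → . n], [P → . *], [P → . L] }  — shift
  I10: { [D → n P . num] }  — shift
  I11: { [D → n P num .] }  — reduce
  I12: { [X → n P . num] }  — shift
  I13: { [X → n P num .] }  — reduce

No state contains both a complete item and a shift item.

Answer: No shift-reduce conflicts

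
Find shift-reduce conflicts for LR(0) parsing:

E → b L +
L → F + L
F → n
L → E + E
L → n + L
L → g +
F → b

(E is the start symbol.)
A shift-reduce conflict occurs when an LR(0) state has both:
  - a complete (reduce) item [A → α .] (dot at the end), and
  - a shift item [B → β . c γ] (dot before a terminal).

Augment with E' → E and build the canonical LR(0) collection (I0 = CLOSURE({[E' → . E]}), then GOTO on every symbol after a dot until no new states appear). It has 17 states:
  I0: { [E → . b L +], [E' → . E] }  — shift
  I1: { [E' → E .] }  — accept
  I2: { [E → . b L +], [E → b . L +], [F → . b], [F → . n], [L → . E + E], [L → . F + L], [L → . g +], [L → . n + L] }  — shift
  I3: { [L → E . + E] }  — shift
  I4: { [L → F . + L] }  — shift
  I5: { [E → b L . +] }  — shift
  I6: { [E → . b L +], [E → b . L +], [F → . b], [F → . n], [F → b .], [L → . E + E], [L → . F + L], [L → . g +], [L → . n + L] }  — shift, reduce
  I7: { [L → g . +] }  — shift
  I8: { [F → n .], [L → n . + L] }  — shift, reduce
  I9: { [E → . b L +], [F → . b], [F → . n], [L → . E + E], [L → . F + L], [L → . g +], [L → . n + L], [L → n + . L] }  — shift
  I10: { [L → n + L .] }  — reduce
  I11: { [L → g + .] }  — reduce
  I12: { [E → b L + .] }  — reduce
  I13: { [E → . b L +], [F → . b], [F → . n], [L → . E + E], [L → . F + L], [L → . g +], [L → . n + L], [L → F + . L] }  — shift
  I14: { [L → F + L .] }  — reduce
  I15: { [E → . b L +], [L → E + . E] }  — shift
  I16: { [L → E + E .] }  — reduce

I6 contains reduce item [F → b .] and shift items [E → . b L +], [F → . b], [F → . n], [L → . g +], [L → . n + L] — shift-reduce conflict.
I8 contains reduce item [F → n .] and shift item [L → n . + L] — shift-reduce conflict.

Answer: Yes — I6: [F → b .] vs [E → . b L +]; I8: [F → n .] vs [L → n . + L]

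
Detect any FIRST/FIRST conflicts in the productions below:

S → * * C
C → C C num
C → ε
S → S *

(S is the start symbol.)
Yes. S → '*' '*' C / S → S '*' on { '*' }

A FIRST/FIRST conflict occurs when two productions N → α and N → β for the same non-terminal have FIRST(α) ∩ FIRST(β) ≠ ∅ (with ε ∈ FIRST of a nullable right-hand side, so two nullable alternatives also conflict).

FIRST sets of the non-terminals at (or reachable through a nullable prefix from) the front of some alternative:
  FIRST(S) = { '*' }
  FIRST(C) = { 'num', ε }

Productions for S:
  S → * * C: FIRST = { '*' }
  S → S *: FIRST = { '*' }
Productions for C:
  C → C C num: FIRST = { 'num' }
  C → ε: FIRST = { ε }

Conflict for S: S → * * C and S → S *
  Overlap: { '*' }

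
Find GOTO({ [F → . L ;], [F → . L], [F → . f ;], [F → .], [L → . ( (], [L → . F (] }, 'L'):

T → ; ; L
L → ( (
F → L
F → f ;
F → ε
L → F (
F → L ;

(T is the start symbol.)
{ [F → L . ;], [F → L .] }

GOTO(I, 'L') = CLOSURE({ [A → αX.β] : [A → α.Xβ] ∈ I, X = 'L' })

Items with dot before 'L', with the dot advanced:
  [F → . L] → [F → L .]
  [F → . L ;] → [F → L . ;]
Closure adds nothing (no advanced item has the dot before a non-terminal).

GOTO = { [F → L . ;], [F → L .] }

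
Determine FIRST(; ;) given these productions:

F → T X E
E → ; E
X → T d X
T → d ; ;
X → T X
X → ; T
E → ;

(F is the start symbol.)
To compute FIRST(; ;), process the symbols left to right:
Symbol ; is a terminal. Add ';' and stop.
FIRST(; ;) = { ';' }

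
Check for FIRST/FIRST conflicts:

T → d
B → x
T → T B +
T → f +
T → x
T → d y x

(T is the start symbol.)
A FIRST/FIRST conflict occurs when two productions N → α and N → β for the same non-terminal have FIRST(α) ∩ FIRST(β) ≠ ∅ (with ε ∈ FIRST of a nullable right-hand side, so two nullable alternatives also conflict).

FIRST sets of the non-terminals at (or reachable through a nullable prefix from) the front of some alternative:
  FIRST(T) = { 'd', 'f', 'x' }

Productions for T:
  T → d: FIRST = { 'd' }
  T → T B +: FIRST = { 'd', 'f', 'x' }
  T → f +: FIRST = { 'f' }
  T → x: FIRST = { 'x' }
  T → d y x: FIRST = { 'd' }
B has only one production, so no FIRST/FIRST conflict is possible there.

Conflict for T: T → d and T → T B +
  Overlap: { 'd' }
Conflict for T: T → d and T → d y x
  Overlap: { 'd' }
Conflict for T: T → T B + and T → f +
  Overlap: { 'f' }
Conflict for T: T → T B + and T → x
  Overlap: { 'x' }
Conflict for T: T → T B + and T → d y x
  Overlap: { 'd' }

Answer: Yes. T → d / T → T B '+' on { 'd' }; T → d / T → d y x on { 'd' }; T → T B '+' / T → f '+' on { 'f' }; T → T B '+' / T → x on { 'x' }; T → T B '+' / T → d y x on { 'd' }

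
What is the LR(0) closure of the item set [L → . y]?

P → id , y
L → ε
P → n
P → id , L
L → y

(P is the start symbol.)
Start with: [L → . y]
The dot precedes the terminal y, so nothing is added.

CLOSURE = { [L → . y] }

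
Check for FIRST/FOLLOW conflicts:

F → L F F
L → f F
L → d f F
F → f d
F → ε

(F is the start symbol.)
Nullable non-terminals: F.
FIRST sets used below: FIRST(L) = { 'd', 'f' }

F: nullable alternative(s) F → ε; FOLLOW(F) = { $, 'd', 'f' }
  F → L F F: FIRST \ {ε} = { 'd', 'f' } — overlaps FOLLOW(F) on { 'd', 'f' }: CONFLICT
  F → f d: FIRST \ {ε} = { 'f' } — overlaps FOLLOW(F) on { 'f' }: CONFLICT
  F → ε: FIRST \ {ε} = { } — this is the only nullable alternative, skip

L has no nullable alternative, so no FIRST/FOLLOW check is needed there.

So the grammar has 2 FIRST/FOLLOW conflicts (marked CONFLICT above).

Answer: Yes. F → L F F with FOLLOW(F) on { 'd', 'f' }; F → f d with FOLLOW(F) on { 'f' }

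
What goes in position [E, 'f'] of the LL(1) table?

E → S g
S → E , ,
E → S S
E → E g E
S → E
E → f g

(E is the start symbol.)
To find M[E, 'f'], we find productions for E where 'f' is in the predict set (PREDICT(N → α) = (FIRST(α) \ {ε}) ∪ (FOLLOW(N) if α ⇒* ε)).

Relevant sets:
  FIRST(S) = { 'f' }
  FIRST(E) = { 'f' }

E → S g: PREDICT = { 'f' }
  'f' is in predict set, so this production goes in M[E, 'f']
E → S S: PREDICT = { 'f' }
  'f' is in predict set, so this production goes in M[E, 'f']
E → E g E: PREDICT = { 'f' }
  'f' is in predict set, so this production goes in M[E, 'f']
E → f g: PREDICT = { 'f' }
  'f' is in predict set, so this production goes in M[E, 'f']

M[E, 'f'] = E → S g, E → S S, E → E g E, E → f g  (a multiply-defined cell — the grammar is not LL(1))

Answer: E → S g, E → S S, E → E g E, E → f g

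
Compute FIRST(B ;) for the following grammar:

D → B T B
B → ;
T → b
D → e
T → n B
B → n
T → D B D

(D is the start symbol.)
{ ';', 'n' }

FIRST sets of the non-terminals involved (from the grammar, by fixed-point iteration):
  FIRST(B) = { ';', 'n' }

To compute FIRST(B ;), process the symbols left to right:
Symbol B is a non-terminal. Add FIRST(B) \ {ε} = { ';', 'n' }
B is not nullable (ε ∉ FIRST(B)), so stop here.
FIRST(B ;) = { ';', 'n' }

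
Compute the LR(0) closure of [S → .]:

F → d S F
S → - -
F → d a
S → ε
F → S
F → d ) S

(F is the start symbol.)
{ [S → .] }

Start with: [S → .]
The dot is at the end, so nothing is added.

CLOSURE = { [S → .] }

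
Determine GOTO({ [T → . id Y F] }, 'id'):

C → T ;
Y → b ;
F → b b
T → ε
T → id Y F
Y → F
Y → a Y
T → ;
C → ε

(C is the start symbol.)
GOTO(I, 'id') = CLOSURE({ [A → αX.β] : [A → α.Xβ] ∈ I, X = 'id' })

Items with dot before 'id', with the dot advanced:
  [T → . id Y F] → [T → id . Y F]
Closure of the advanced items:
  [T → id . Y F] has the dot before Y: add [Y → . b ;], [Y → . F], [Y → . a Y]
  [Y → . F] has the dot before F: add [F → . b b]

GOTO = { [F → . b b], [T → id . Y F], [Y → . F], [Y → . a Y], [Y → . b ;] }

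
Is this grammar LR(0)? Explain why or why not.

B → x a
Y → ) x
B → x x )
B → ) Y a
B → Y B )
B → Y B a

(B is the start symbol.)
Augment with B' → B and build the canonical LR(0) collection (I0 = CLOSURE({[B' → . B]}), then GOTO on every symbol after a dot until no new states appear). It has 15 states:
  I0: { [B → . ) Y a], [B → . Y B )], [B → . Y B a], [B → . x a], [B → . x x )], [B' → . B], [Y → . ) x] }  — shift
  I1: { [B → ) . Y a], [Y → ) . x], [Y → . ) x] }  — shift
  I2: { [B' → B .] }  — accept
  I3: { [B → . ) Y a], [B → . Y B )], [B → . Y B a], [B → . x a], [B → . x x )], [B → Y . B )], [B → Y . B a], [Y → . ) x] }  — shift
  I4: { [B → x . a], [B → x . x )] }  — shift
  I5: { [B → x a .] }  — reduce
  I6: { [B → x x . )] }  — shift
  I7: { [B → x x ) .] }  — reduce
  I8: { [B → Y B . )], [B → Y B . a] }  — shift
  I9: { [B → Y B ) .] }  — reduce
  I10: { [B → Y B a .] }  — reduce
  I11: { [Y → ) . x] }  — shift
  I12: { [B → ) Y . a] }  — shift
  I13: { [Y → ) x .] }  — reduce
  I14: { [B → ) Y a .] }  — reduce

Every state is either a pure shift/goto state or contains exactly one complete item and nothing to shift — no conflicts. The grammar is LR(0).

Answer: Yes, the grammar is LR(0)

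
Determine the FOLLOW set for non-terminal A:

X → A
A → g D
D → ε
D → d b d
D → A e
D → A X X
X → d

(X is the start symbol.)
To compute FOLLOW(A), find every occurrence of A on a right-hand side N → α A β: add FIRST(β) \ {ε}, and if β is empty or nullable also add FOLLOW(N). Iterate to a fixed point.

In X → A: A is at the end, add FOLLOW(X)
In D → A e: A is followed by e, add FIRST(e) \ {ε} = { 'e' }
In D → A X X: A is followed by X X, add FIRST(X X) \ {ε} = { 'd', 'g' }

The FOLLOW sets referred to above (computed the same way, to a fixed point):
  FOLLOW(X) = { $, 'd', 'e', 'g' }

Taking the union: FOLLOW(A) = { $, 'd', 'e', 'g' }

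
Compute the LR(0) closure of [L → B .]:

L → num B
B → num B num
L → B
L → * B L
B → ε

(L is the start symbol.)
To compute CLOSURE, for each item [A → α.Bβ] where B is a non-terminal, add [B → .γ] for all productions B → γ; repeat for the newly added items until nothing changes.

Start with: [L → B .]
The dot is at the end, so nothing is added.

CLOSURE = { [L → B .] }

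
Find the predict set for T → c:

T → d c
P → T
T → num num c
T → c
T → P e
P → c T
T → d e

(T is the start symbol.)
{ 'c' }

PREDICT(T → c) = (FIRST(RHS) \ {ε}) ∪ (FOLLOW(T) if ε ∈ FIRST(RHS), i.e. RHS ⇒* ε)
FIRST(c) = { 'c' }
ε ∉ FIRST(c), so FOLLOW(T) is not added.
PREDICT(T → c) = { 'c' }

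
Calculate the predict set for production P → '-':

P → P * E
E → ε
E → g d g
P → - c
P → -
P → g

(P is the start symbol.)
{ '-' }

PREDICT(P → '-') = (FIRST(RHS) \ {ε}) ∪ (FOLLOW(P) if ε ∈ FIRST(RHS), i.e. RHS ⇒* ε)
FIRST('-') = { '-' }
ε ∉ FIRST('-'), so FOLLOW(P) is not added.
PREDICT(P → '-') = { '-' }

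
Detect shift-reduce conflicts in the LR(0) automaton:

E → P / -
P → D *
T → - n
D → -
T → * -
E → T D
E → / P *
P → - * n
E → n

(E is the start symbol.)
A shift-reduce conflict occurs when an LR(0) state has both:
  - a complete (reduce) item [A → α .] (dot at the end), and
  - a shift item [B → β . c γ] (dot before a terminal).

Augment with E' → E and build the canonical LR(0) collection (I0 = CLOSURE({[E' → . E]}), then GOTO on every symbol after a dot until no new states appear). It has 21 states:
  I0: { [D → . -], [E → . / P *], [E → . P / -], [E → . T D], [E → . n], [E' → . E], [P → . - * n], [P → . D *], [T → . * -], [T → . - n] }  — shift
  I1: { [T → * . -] }  — shift
  I2: { [D → - .], [P → - . * n], [T → - . n] }  — shift, reduce
  I3: { [D → . -], [E → / . P *], [P → . - * n], [P → . D *] }  — shift
  I4: { [P → D . *] }  — shift
  I5: { [E' → E .] }  — accept
  I6: { [E → P . / -] }  — shift
  I7: { [D → . -], [E → T . D] }  — shift
  I8: { [E → n .] }  — reduce
  I9: { [D → - .] }  — reduce
  I10: { [E → T D .] }  — reduce
  I11: { [E → P / . -] }  — shift
  I12: { [E → P / - .] }  — reduce
  I13: { [P → D * .] }  — reduce
  I14: { [D → - .], [P → - . * n] }  — shift, reduce
  I15: { [E → / P . *] }  — shift
  I16: { [E → / P * .] }  — reduce
  I17: { [P → - * . n] }  — shift
  I18: { [P → - * n .] }  — reduce
  I19: { [T → - n .] }  — reduce
  I20: { [T → * - .] }  — reduce

I2 contains reduce item [D → - .] and shift items [P → - . * n], [T → - . n] — shift-reduce conflict.
I14 contains reduce item [D → - .] and shift item [P → - . * n] — shift-reduce conflict.

Answer: Yes — I2: [D → - .] vs [P → - . * n]; I14: [D → - .] vs [P → - . * n]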